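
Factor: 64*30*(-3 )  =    -  5760=-2^7*3^2 * 5^1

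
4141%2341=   1800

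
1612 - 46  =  1566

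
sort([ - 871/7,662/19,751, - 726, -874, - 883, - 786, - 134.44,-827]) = [ - 883, - 874, - 827, - 786, - 726, - 134.44, - 871/7, 662/19,751]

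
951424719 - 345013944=606410775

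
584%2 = 0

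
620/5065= 124/1013  =  0.12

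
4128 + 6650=10778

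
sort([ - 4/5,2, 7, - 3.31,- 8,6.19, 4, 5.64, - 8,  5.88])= [ - 8 , - 8, - 3.31, - 4/5,2,4,  5.64,5.88, 6.19,  7]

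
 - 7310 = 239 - 7549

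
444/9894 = 74/1649 = 0.04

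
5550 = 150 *37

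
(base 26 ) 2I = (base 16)46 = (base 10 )70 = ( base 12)5a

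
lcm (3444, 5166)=10332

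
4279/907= 4 + 651/907 = 4.72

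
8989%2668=985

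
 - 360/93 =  -120/31 = - 3.87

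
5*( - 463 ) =  -  2315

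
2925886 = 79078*37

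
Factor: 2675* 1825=5^4*73^1  *107^1 = 4881875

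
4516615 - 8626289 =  - 4109674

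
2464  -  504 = 1960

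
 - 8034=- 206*39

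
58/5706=29/2853 = 0.01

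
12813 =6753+6060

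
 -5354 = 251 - 5605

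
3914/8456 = 1957/4228 = 0.46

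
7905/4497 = 1  +  1136/1499 = 1.76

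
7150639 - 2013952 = 5136687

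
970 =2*485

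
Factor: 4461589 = 11^1*405599^1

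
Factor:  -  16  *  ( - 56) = 896 = 2^7*7^1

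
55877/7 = 7982  +  3/7 = 7982.43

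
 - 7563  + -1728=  - 9291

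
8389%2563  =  700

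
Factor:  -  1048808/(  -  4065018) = 524404/2032509 = 2^2 * 3^ ( - 1)*149^( - 1)*4547^( - 1)*131101^1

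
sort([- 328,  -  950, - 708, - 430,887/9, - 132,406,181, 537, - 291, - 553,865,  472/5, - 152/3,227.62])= [-950,- 708, - 553,  -  430, - 328, - 291, - 132,-152/3, 472/5, 887/9, 181, 227.62, 406,537,865]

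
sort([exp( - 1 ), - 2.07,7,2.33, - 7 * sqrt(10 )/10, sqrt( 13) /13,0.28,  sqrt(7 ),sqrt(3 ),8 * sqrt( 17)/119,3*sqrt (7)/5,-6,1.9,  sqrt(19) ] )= [ - 6,-7*sqrt (10)/10, - 2.07, 8*sqrt (17)/119,sqrt(13 ) /13, 0.28,exp( - 1),3*sqrt(7)/5,sqrt(3),1.9 , 2.33,sqrt(7),sqrt(19),7]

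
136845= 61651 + 75194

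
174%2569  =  174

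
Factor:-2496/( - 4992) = 1/2 = 2^(-1)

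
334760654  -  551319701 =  - 216559047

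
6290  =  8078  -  1788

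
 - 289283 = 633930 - 923213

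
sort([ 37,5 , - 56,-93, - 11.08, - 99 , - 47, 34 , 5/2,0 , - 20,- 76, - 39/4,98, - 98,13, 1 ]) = [ - 99, - 98, - 93,-76, - 56,-47,  -  20,-11.08,  -  39/4,  0,1, 5/2,  5,13, 34,  37, 98 ] 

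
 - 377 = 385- 762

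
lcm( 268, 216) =14472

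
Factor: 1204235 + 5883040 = 7087275 = 3^2*5^2*13^1*2423^1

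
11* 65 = 715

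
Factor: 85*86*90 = 657900 = 2^2 * 3^2*5^2*17^1*43^1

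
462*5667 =2618154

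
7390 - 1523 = 5867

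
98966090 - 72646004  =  26320086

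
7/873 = 7/873 = 0.01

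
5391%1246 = 407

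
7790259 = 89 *87531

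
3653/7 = 521 + 6/7 = 521.86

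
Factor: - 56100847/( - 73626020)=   2^ (- 2 )*5^ (-1) * 11^1 * 13^( - 1)*199^(  -  1)*1423^(- 1 )*5100077^1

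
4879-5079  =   - 200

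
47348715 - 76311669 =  - 28962954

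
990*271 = 268290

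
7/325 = 7/325 = 0.02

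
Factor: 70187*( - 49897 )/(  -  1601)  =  3502120739/1601 = 13^1 * 41^1*1217^1*1601^( - 1)*5399^1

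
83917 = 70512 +13405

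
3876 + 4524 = 8400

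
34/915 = 34/915 = 0.04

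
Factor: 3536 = 2^4 * 13^1 * 17^1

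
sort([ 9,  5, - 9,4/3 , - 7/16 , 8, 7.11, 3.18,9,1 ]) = [ - 9, -7/16, 1,4/3, 3.18,5, 7.11, 8, 9, 9 ] 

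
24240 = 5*4848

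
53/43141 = 53/43141 = 0.00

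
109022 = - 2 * (  -  54511)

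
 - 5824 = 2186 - 8010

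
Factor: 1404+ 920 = 2324 = 2^2*7^1*83^1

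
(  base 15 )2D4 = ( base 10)649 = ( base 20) 1C9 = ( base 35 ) IJ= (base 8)1211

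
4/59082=2/29541 = 0.00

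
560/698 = 280/349 = 0.80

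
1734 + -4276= - 2542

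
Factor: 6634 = 2^1*31^1*107^1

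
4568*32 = 146176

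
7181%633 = 218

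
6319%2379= 1561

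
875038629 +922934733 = 1797973362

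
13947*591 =8242677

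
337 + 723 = 1060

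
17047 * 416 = 7091552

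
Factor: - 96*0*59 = 0^1 = 0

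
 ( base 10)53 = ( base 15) 38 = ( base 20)2D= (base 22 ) 29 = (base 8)65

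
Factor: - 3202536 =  - 2^3*3^1*133439^1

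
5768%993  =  803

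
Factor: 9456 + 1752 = 11208 =2^3*3^1*467^1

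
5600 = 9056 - 3456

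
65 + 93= 158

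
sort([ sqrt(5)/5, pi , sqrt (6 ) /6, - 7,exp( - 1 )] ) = [ - 7, exp( - 1),sqrt( 6) /6,  sqrt(5)/5, pi ]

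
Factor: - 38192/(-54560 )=7/10= 2^(  -  1)*5^(-1)*7^1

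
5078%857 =793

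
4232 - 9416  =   -5184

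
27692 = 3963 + 23729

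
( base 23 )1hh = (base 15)427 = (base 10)937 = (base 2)1110101001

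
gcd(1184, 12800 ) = 32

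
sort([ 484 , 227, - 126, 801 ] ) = [ - 126,227, 484, 801 ] 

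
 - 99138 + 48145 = - 50993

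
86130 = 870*99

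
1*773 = 773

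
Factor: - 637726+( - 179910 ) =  - 817636 = - 2^2*71^1*2879^1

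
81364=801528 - 720164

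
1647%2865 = 1647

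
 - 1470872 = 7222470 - 8693342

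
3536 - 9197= -5661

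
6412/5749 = 1 + 663/5749 = 1.12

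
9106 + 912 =10018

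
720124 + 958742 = 1678866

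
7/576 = 7/576 = 0.01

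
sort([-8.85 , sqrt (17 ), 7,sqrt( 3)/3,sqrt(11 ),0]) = [ - 8.85,0, sqrt (3) /3,sqrt( 11),sqrt (17), 7] 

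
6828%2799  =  1230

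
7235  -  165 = 7070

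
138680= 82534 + 56146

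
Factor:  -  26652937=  - 251^1 * 106187^1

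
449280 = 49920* 9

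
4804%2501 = 2303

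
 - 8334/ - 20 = 4167/10 = 416.70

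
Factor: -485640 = -2^3*3^2 * 5^1 * 19^1*  71^1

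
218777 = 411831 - 193054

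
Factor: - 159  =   - 3^1*53^1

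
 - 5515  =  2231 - 7746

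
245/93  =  245/93 = 2.63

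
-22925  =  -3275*7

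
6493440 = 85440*76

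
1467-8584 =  - 7117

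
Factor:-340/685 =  - 68/137 = - 2^2*17^1* 137^(- 1)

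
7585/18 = 7585/18 = 421.39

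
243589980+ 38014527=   281604507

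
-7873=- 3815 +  - 4058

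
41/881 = 41/881 = 0.05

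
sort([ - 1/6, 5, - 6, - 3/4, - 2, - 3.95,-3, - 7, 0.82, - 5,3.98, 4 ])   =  [ - 7 , - 6 ,-5,-3.95,-3, - 2,-3/4,-1/6,0.82, 3.98,4, 5] 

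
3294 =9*366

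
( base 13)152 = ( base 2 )11101100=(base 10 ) 236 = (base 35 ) 6Q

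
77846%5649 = 4409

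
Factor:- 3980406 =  - 2^1*3^1*53^1  *12517^1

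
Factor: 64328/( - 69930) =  - 32164/34965 = - 2^2*3^( - 3) *5^(- 1 )*7^( - 1)*11^1 * 17^1*37^(  -  1)*43^1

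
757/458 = 1 + 299/458 = 1.65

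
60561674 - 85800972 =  - 25239298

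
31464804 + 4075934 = 35540738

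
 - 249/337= - 249/337 =-0.74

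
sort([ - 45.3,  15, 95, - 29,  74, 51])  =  [ - 45.3, - 29,15,51, 74, 95 ] 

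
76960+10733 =87693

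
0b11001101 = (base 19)af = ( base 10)205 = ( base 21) 9g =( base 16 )cd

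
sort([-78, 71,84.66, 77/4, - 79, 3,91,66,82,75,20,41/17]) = [ - 79, - 78 , 41/17,3,77/4,20,66, 71,75,  82,84.66,91]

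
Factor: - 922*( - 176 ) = 162272 = 2^5*11^1*461^1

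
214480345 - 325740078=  - 111259733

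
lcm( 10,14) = 70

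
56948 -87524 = -30576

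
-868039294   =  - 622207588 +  - 245831706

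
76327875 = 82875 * 921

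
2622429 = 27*97127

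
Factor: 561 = 3^1*11^1*17^1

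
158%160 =158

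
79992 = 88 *909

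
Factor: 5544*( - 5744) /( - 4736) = 3^2*7^1*11^1 * 37^(-1)*359^1  =  248787/37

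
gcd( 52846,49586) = 2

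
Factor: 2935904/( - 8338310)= - 1467952/4169155 = - 2^4 * 5^( - 1)*23^1 * 167^(-1)*3989^1*4993^(-1 ) 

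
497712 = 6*82952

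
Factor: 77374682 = 2^1*7^1 * 11^1*67^1*7499^1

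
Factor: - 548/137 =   -  2^2 = - 4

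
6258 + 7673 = 13931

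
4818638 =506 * 9523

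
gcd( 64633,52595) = 1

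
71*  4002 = 284142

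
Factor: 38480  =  2^4*5^1*13^1*37^1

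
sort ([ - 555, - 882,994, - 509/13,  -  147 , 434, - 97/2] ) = [-882, - 555 , - 147, - 97/2, - 509/13,434, 994]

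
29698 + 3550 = 33248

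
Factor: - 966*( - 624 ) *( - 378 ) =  - 227852352 = - 2^6*3^5* 7^2*13^1*23^1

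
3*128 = 384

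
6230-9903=  -  3673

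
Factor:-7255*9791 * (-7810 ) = 554773236050 = 2^1*5^2*11^1 * 71^1 * 1451^1*9791^1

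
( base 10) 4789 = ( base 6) 34101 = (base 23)915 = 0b1001010110101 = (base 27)6FA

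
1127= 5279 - 4152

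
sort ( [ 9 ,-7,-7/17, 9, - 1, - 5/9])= [ - 7, - 1, - 5/9,- 7/17, 9, 9] 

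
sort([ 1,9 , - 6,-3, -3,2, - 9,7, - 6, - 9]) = [ - 9, - 9,  -  6, - 6, - 3, -3,1,2, 7, 9]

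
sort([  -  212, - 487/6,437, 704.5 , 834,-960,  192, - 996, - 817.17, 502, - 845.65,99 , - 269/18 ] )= [ - 996, - 960, - 845.65 , - 817.17, - 212, -487/6, - 269/18, 99, 192, 437, 502, 704.5, 834 ] 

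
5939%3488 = 2451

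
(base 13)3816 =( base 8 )17432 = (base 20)ji2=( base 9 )11826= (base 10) 7962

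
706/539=1+167/539 = 1.31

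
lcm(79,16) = 1264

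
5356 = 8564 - 3208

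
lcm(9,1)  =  9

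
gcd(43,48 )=1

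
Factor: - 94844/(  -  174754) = 2^1*23^(-1)*29^( - 1)*181^1 =362/667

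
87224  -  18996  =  68228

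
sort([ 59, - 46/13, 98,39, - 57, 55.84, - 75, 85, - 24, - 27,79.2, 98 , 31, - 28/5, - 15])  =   [ - 75, - 57,-27 , -24, - 15, - 28/5,- 46/13, 31 , 39,55.84, 59, 79.2,85, 98,98]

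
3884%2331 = 1553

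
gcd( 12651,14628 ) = 3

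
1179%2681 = 1179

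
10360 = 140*74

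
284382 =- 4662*( - 61 )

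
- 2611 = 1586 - 4197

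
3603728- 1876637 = 1727091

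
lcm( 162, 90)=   810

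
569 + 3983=4552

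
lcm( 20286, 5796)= 40572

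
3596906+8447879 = 12044785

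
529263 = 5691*93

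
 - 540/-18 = 30/1 = 30.00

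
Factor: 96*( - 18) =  - 2^6 * 3^3=- 1728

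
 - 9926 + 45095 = 35169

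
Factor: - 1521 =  - 3^2*13^2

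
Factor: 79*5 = 5^1 * 79^1 = 395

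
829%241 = 106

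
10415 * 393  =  4093095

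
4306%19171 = 4306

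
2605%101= 80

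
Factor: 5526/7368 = 2^( - 2)*3^1 = 3/4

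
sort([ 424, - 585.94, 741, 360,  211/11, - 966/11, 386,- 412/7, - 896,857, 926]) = [  -  896, - 585.94, - 966/11, - 412/7, 211/11,360,386 , 424, 741, 857,926 ] 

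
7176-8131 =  - 955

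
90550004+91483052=182033056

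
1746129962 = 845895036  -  -900234926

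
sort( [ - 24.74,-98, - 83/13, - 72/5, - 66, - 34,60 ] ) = [ - 98, - 66, - 34, - 24.74, - 72/5, - 83/13,60]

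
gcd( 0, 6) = 6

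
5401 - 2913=2488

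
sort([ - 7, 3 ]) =[ - 7,3]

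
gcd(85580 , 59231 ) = 1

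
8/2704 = 1/338 = 0.00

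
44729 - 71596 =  - 26867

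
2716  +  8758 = 11474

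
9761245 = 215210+9546035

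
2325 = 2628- 303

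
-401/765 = - 401/765 = -0.52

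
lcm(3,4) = 12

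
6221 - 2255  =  3966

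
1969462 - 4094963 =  - 2125501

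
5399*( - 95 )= - 512905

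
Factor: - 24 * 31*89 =  -  66216 = -2^3 *3^1 * 31^1*89^1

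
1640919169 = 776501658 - -864417511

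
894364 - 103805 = 790559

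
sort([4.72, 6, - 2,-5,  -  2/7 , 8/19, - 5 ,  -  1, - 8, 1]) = [ -8,  -  5, - 5,  -  2,-1, -2/7,8/19,1 , 4.72,6 ] 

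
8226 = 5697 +2529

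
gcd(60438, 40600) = 14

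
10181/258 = 39+119/258 = 39.46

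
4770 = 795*6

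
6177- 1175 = 5002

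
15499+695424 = 710923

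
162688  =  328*496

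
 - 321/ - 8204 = 321/8204 =0.04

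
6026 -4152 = 1874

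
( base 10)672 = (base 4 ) 22200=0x2a0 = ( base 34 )jq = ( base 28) o0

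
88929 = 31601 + 57328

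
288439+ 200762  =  489201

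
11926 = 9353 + 2573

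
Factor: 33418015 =5^1*1879^1*3557^1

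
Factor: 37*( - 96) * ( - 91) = 2^5*3^1*7^1*13^1*37^1 = 323232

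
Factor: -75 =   -  3^1*5^2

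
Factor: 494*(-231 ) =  - 2^1*3^1 * 7^1*11^1*13^1 * 19^1 = - 114114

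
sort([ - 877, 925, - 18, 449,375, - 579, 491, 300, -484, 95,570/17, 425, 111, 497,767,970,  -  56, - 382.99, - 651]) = [  -  877,-651, - 579, - 484, - 382.99, - 56, - 18,570/17, 95, 111, 300, 375, 425, 449,491 , 497, 767,925, 970]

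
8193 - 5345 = 2848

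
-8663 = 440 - 9103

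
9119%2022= 1031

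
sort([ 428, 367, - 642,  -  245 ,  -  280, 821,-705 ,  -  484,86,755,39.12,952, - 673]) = [ - 705, -673, - 642, - 484, - 280, - 245,39.12,86,367,428,755,  821 , 952 ] 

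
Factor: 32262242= 2^1 * 67^1*240763^1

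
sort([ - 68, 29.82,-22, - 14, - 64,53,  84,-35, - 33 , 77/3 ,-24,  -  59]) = [ - 68, - 64, - 59, - 35, - 33,-24,-22, - 14,77/3,29.82,53, 84 ] 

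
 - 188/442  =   - 94/221 = -0.43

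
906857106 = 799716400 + 107140706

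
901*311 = 280211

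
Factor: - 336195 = -3^2*5^1*31^1*241^1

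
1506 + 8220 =9726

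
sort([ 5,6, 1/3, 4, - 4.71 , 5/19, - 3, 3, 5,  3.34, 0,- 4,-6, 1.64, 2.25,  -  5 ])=[ - 6, - 5 , - 4.71, - 4, - 3, 0, 5/19, 1/3, 1.64 , 2.25, 3,3.34,  4, 5, 5, 6]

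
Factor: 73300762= 2^1*36650381^1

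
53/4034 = 53/4034 = 0.01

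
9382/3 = 9382/3 = 3127.33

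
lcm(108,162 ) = 324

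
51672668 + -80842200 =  - 29169532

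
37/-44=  - 1 + 7/44 = -0.84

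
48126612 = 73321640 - 25195028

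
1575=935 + 640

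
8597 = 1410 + 7187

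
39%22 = 17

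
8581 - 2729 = 5852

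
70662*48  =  3391776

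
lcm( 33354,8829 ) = 300186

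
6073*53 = 321869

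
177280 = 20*8864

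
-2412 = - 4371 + 1959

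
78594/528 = 13099/88 = 148.85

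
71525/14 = 5108 + 13/14 = 5108.93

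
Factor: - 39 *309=  -  3^2*13^1*103^1 =- 12051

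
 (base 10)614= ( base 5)4424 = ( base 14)31C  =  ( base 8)1146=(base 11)509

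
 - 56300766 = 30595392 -86896158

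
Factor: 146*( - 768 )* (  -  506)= 2^10*3^1*11^1*23^1*73^1 = 56736768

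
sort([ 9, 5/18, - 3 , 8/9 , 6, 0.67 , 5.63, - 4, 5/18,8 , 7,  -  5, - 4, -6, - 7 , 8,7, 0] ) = [ - 7, - 6,  -  5, - 4, - 4 , - 3 , 0, 5/18,5/18, 0.67,8/9, 5.63 , 6,  7,7, 8 , 8,9] 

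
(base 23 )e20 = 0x1d1c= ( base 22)f8g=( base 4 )1310130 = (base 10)7452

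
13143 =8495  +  4648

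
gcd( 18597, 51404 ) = 1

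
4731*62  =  293322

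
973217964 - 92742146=880475818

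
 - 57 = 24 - 81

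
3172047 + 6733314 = 9905361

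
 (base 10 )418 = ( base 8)642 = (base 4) 12202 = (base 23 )I4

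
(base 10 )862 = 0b1101011110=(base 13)514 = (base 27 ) 14P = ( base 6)3554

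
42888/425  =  42888/425 = 100.91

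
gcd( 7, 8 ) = 1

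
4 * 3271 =13084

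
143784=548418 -404634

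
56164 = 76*739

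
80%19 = 4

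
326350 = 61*5350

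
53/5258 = 53/5258 = 0.01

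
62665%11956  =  2885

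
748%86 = 60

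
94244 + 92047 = 186291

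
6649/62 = 107 + 15/62= 107.24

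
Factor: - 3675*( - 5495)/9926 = 2884875/1418 =2^( - 1) * 3^1*5^3*7^2 * 157^1*709^( - 1)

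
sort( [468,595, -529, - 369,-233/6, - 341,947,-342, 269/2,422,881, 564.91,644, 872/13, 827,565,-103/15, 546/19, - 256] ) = [ - 529,-369, - 342, - 341, - 256, - 233/6, - 103/15 , 546/19 , 872/13,269/2, 422, 468, 564.91, 565, 595,644,827,881, 947] 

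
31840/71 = 448  +  32/71 = 448.45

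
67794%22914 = 21966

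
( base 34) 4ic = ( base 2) 1010010000000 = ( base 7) 21205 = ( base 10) 5248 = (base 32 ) 540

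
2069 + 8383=10452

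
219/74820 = 73/24940=0.00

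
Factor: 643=643^1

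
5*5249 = 26245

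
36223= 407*89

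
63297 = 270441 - 207144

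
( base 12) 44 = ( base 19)2e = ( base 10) 52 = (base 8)64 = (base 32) 1k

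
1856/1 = 1856 = 1856.00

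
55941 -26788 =29153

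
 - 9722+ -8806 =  - 18528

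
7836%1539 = 141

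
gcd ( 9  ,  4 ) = 1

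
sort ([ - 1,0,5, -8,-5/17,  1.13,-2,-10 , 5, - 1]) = [  -  10, - 8, - 2, - 1, - 1,-5/17 , 0,  1.13,5,5]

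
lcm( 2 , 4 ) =4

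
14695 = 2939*5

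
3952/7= 3952/7 = 564.57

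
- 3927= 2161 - 6088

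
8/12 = 2/3 = 0.67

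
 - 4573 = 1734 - 6307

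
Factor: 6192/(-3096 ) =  -2  =  - 2^1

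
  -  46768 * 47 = - 2198096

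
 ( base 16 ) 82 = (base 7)244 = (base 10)130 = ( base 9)154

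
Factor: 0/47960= 0^1 = 0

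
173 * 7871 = 1361683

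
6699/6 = 1116 + 1/2= 1116.50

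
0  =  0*30642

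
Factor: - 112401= - 3^3*23^1*181^1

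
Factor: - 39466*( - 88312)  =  2^4*7^2*19^1*83^1 * 2819^1 = 3485321392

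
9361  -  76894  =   - 67533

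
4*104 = 416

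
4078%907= 450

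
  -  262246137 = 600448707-862694844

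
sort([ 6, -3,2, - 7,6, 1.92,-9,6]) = [ - 9, - 7 , - 3,1.92,2,6, 6, 6]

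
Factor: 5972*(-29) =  - 2^2*29^1*1493^1= - 173188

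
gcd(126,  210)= 42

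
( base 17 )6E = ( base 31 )3N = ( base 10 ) 116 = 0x74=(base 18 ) 68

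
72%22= 6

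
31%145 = 31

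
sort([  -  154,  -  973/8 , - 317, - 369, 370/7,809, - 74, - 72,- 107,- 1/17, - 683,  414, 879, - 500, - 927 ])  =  [ - 927, - 683, - 500, - 369,  -  317 , - 154, - 973/8,  -  107, - 74,-72,-1/17,370/7, 414, 809, 879]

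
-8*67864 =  - 542912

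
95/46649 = 95/46649 = 0.00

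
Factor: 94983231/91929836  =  2^(- 2)*3^1*7^1*4523011^1*  22982459^( - 1)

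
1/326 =1/326 = 0.00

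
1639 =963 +676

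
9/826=9/826 = 0.01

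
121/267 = 121/267=0.45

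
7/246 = 7/246= 0.03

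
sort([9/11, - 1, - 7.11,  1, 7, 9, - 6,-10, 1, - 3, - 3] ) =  [ - 10, - 7.11, -6,  -  3, - 3, - 1,9/11,  1, 1, 7, 9] 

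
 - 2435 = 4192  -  6627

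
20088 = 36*558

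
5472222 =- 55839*(-98 ) 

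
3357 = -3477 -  - 6834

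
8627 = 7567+1060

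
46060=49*940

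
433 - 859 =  - 426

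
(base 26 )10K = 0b1010111000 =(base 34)kg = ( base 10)696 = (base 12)4A0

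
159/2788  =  159/2788  =  0.06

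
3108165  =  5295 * 587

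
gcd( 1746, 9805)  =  1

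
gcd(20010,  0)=20010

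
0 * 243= 0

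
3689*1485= 5478165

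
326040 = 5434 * 60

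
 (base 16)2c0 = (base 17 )277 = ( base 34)ko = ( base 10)704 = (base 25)134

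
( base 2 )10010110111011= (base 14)373D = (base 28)C8R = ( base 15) 2cde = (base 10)9659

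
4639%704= 415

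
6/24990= 1/4165  =  0.00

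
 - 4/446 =-2/223 =- 0.01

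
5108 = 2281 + 2827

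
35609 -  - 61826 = 97435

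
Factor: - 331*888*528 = - 2^7 * 3^2*11^1*37^1 * 331^1  =  -  155193984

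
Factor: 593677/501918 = 2^ (-1) * 3^( - 1)*7^1*83653^ (  -  1)*84811^1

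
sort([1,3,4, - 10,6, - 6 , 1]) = [ - 10,-6 , 1, 1,3,4,6]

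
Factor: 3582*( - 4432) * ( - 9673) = 2^5*3^2 * 17^1*199^1 * 277^1*569^1 = 153562976352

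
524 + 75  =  599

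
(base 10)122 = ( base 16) 7a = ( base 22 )5c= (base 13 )95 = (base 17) 73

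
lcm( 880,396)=7920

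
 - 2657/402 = -7 + 157/402 = - 6.61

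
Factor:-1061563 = - 359^1*2957^1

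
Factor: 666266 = 2^1*131^1*2543^1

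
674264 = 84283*8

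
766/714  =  1+26/357 = 1.07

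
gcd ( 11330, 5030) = 10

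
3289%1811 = 1478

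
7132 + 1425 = 8557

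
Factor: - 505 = - 5^1 * 101^1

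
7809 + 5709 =13518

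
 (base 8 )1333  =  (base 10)731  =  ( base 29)P6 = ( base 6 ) 3215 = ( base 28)Q3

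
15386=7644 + 7742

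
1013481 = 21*48261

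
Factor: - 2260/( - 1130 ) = 2 = 2^1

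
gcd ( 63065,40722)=1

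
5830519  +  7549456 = 13379975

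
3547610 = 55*64502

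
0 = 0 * 9025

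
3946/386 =1973/193 = 10.22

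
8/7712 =1/964 = 0.00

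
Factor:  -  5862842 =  - 2^1 * 2931421^1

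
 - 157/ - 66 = 157/66  =  2.38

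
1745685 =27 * 64655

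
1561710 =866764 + 694946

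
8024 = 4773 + 3251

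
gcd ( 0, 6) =6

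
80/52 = 20/13 =1.54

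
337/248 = 1 + 89/248 = 1.36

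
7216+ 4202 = 11418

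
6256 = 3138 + 3118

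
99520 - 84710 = 14810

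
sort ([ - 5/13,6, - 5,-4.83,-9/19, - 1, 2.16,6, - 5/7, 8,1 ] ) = [-5, - 4.83, - 1,-5/7, - 9/19 ,- 5/13,1,2.16,6,6, 8] 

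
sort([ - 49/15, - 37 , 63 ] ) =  [ - 37, - 49/15,  63 ]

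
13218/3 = 4406 = 4406.00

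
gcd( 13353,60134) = 1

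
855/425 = 171/85= 2.01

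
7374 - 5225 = 2149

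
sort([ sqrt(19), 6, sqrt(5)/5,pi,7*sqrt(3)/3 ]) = [sqrt (5)/5, pi,7*sqrt(3)/3,  sqrt( 19 ),6] 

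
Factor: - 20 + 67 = 47^1 = 47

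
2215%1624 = 591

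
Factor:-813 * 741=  - 3^2*13^1*19^1*271^1 = -602433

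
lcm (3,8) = 24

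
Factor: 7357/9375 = 3^( - 1) * 5^( - 5 )*7^1*1051^1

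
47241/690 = 15747/230 = 68.47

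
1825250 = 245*7450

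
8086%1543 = 371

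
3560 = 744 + 2816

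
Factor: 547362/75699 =2^1*13^(-1 )*47^1 = 94/13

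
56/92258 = 28/46129 = 0.00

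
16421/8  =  16421/8= 2052.62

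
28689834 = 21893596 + 6796238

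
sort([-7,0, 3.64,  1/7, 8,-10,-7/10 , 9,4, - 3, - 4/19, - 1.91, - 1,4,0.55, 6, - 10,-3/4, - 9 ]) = [-10, - 10 , - 9,-7,-3, - 1.91, - 1,-3/4, -7/10, - 4/19, 0, 1/7,0.55,3.64,  4,4,6, 8,9]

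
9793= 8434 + 1359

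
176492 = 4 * 44123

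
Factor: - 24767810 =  - 2^1* 5^1*17^1*89^1*1637^1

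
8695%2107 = 267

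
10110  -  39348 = -29238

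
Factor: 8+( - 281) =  - 273 = - 3^1*7^1*13^1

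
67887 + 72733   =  140620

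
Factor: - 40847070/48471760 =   -  2^ (-3 ) * 3^1*11^1*17^(-1 ) * 29^(-1 )*41^1*1229^(-1) * 3019^1 = -4084707/4847176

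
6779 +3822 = 10601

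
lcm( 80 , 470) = 3760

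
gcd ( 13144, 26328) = 8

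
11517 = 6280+5237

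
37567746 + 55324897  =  92892643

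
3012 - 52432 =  -49420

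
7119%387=153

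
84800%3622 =1494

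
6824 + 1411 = 8235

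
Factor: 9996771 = 3^1*37^1*113^1 *797^1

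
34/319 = 34/319= 0.11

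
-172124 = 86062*(-2)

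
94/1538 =47/769 = 0.06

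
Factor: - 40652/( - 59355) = 2^2*3^( - 2)*5^(- 1)*1319^ ( - 1)*10163^1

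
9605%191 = 55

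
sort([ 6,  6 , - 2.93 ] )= [ - 2.93,6,6] 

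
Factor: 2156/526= 1078/263 = 2^1*7^2*11^1*263^ ( - 1 )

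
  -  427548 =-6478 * 66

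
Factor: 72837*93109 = 3^2*17^1 *5477^1 * 8093^1 = 6781780233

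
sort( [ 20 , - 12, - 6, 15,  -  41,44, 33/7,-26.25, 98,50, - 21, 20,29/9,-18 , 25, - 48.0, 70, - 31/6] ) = [ - 48.0,  -  41,-26.25, - 21, - 18, - 12, - 6, - 31/6, 29/9, 33/7 , 15, 20,20 , 25, 44 , 50, 70, 98 ]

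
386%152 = 82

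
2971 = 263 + 2708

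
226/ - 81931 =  - 1+ 81705/81931 = - 0.00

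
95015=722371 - 627356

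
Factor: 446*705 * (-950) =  - 298708500 = -2^2*3^1*5^3 * 19^1* 47^1*223^1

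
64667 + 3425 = 68092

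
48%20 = 8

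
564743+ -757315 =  - 192572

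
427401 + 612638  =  1040039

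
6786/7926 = 1131/1321 = 0.86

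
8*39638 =317104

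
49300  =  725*68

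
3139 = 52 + 3087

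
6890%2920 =1050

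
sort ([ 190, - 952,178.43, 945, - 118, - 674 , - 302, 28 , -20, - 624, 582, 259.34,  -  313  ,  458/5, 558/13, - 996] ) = [-996, - 952, - 674, - 624,-313, - 302, - 118,- 20, 28, 558/13, 458/5,178.43,190,  259.34,582,945] 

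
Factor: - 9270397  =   - 9270397^1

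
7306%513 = 124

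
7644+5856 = 13500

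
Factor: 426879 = 3^2*  47431^1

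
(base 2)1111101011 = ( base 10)1003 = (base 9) 1334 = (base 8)1753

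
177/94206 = 59/31402 =0.00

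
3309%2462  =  847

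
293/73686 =293/73686 = 0.00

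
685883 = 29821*23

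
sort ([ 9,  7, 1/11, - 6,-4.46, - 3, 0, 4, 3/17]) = [ - 6, - 4.46, - 3,0,1/11,3/17, 4,7,9]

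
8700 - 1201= 7499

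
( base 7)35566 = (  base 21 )kid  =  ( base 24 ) fnj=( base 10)9211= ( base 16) 23FB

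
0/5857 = 0= 0.00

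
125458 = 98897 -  - 26561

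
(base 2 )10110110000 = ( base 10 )1456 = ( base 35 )16L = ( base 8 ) 2660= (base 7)4150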